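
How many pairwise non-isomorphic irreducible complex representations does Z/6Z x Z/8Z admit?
48

Proof sketch: The number of irreducible complex representations of a finite group equals its number of conjugacy classes. Z/6Z x Z/8Z is abelian of order 48, so every element is its own conjugacy class: 48 classes, so Z/6Z x Z/8Z (order 48) has exactly 48 irreducible complex representations.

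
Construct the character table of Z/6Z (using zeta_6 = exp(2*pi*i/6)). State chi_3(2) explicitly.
Character table of Z/6Z (irreps indexed chi_0,...,chi_5 with chi_k(m) = zeta_6^(k*m), zeta_6 = exp(2*pi*i/6)):
  irrep \ class  {0} (size 1)  {1} (size 1)    {2} (size 1)    {3} (size 1)  {4} (size 1)    {5} (size 1)  
  chi_0          1             1               1               1             1               1             
  chi_1          1             exp(I*pi/3)     exp(2*I*pi/3)   -1            exp(-2*I*pi/3)  exp(-I*pi/3)  
  chi_2          1             exp(2*I*pi/3)   exp(-2*I*pi/3)  1             exp(2*I*pi/3)   exp(-2*I*pi/3)
  chi_3          1             -1              1               -1            1               -1            
  chi_4          1             exp(-2*I*pi/3)  exp(2*I*pi/3)   1             exp(-2*I*pi/3)  exp(2*I*pi/3) 
  chi_5          1             exp(-I*pi/3)    exp(-2*I*pi/3)  -1            exp(2*I*pi/3)   exp(I*pi/3)   

Spot check: chi_3(2) = zeta_6^(3*2) = zeta_6^6 = 1.

Explanation: Z/6Z is abelian, so all 6 irreducible complex representations are 1-dimensional. They are given by chi_k(m) = zeta_6^(k*m) for k = 0,...,5. Row orthogonality: sum_m chi_k(m) conj(chi_l(m)) = 6 * [k = l].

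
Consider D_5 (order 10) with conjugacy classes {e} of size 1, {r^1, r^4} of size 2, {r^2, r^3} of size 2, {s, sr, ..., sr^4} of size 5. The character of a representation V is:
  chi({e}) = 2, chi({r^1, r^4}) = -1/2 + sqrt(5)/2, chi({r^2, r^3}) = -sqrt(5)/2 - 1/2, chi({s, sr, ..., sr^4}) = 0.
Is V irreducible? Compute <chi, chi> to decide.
Irreducible: <chi, chi> = 1.

Why: <chi, chi> = (1/|G|) sum_C |C| * |chi(C)|^2 = (1/10)[1*|2|^2 + 2*|-1/2 + sqrt(5)/2|^2 + 2*|-sqrt(5)/2 - 1/2|^2 + 5*|0|^2]
  = (1/10)[(4) + (3 - sqrt(5)) + (sqrt(5) + 3) + (0)] = 10/10 = 1.
A character is irreducible iff <chi, chi> = 1, so this representation is irreducible.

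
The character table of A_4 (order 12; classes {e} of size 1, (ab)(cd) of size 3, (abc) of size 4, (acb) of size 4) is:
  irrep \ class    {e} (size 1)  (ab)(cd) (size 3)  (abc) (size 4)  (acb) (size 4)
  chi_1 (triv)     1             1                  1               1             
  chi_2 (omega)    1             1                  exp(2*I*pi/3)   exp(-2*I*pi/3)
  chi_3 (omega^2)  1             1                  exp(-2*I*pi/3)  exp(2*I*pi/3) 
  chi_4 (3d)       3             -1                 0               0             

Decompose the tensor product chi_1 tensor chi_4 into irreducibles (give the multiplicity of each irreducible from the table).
chi_1 tensor chi_4 = chi_4 (all other irreducibles have multiplicity 0).

Details: The character of a tensor product is the pointwise product (chi_1 * chi_4)(C) = chi_1(C) * chi_4(C):
  {e}: (1)*(3), (ab)(cd): (1)*(-1), (abc): (1)*(0), (acb): (1)*(0)
so (chi_1 * chi_4) takes values
  {e} -> 3, (ab)(cd) -> -1, (abc) -> 0, (acb) -> 0.
Now take the inner product of this character with each irreducible chi from the table, <chi_1*chi_4, chi> = (1/12) sum_C |C| (chi_1*chi_4)(C) conj(chi(C)):
  <chi_1*chi_4, chi_1> = (1/12)[1*(3)*conj(1) + 3*(-1)*conj(1) + 4*(0)*conj(1) + 4*(0)*conj(1)]
      = (1/12)[(3) + (-3) + (0) + (0)] = 0/12 = 0
  <chi_1*chi_4, chi_2> = (1/12)[1*(3)*conj(1) + 3*(-1)*conj(1) + 4*(0)*conj(exp(2*I*pi/3)) + 4*(0)*conj(exp(-2*I*pi/3))]
      = (1/12)[(3) + (-3) + (0) + (0)] = 0/12 = 0
  <chi_1*chi_4, chi_3> = (1/12)[1*(3)*conj(1) + 3*(-1)*conj(1) + 4*(0)*conj(exp(-2*I*pi/3)) + 4*(0)*conj(exp(2*I*pi/3))]
      = (1/12)[(3) + (-3) + (0) + (0)] = 0/12 = 0
  <chi_1*chi_4, chi_4> = (1/12)[1*(3)*conj(3) + 3*(-1)*conj(-1) + 4*(0)*conj(0) + 4*(0)*conj(0)]
      = (1/12)[(9) + (3) + (0) + (0)] = 12/12 = 1
(Exp terms are combined using exp(i*s)*conj(exp(i*t)) = exp(i*(s-t)), and sums of them are collapsed using the identity that for every m > 1 the m distinct m-th roots of unity sum to 0, e.g. 1 + exp(2*I*pi/3) + exp(-2*I*pi/3) = 0.)
Hence the multiplicities are chi_4: 1. Dimension check: dim(chi_1)*dim(chi_4) = 1*3 = 3 and sum (mult * dim) = 1*3 = 3.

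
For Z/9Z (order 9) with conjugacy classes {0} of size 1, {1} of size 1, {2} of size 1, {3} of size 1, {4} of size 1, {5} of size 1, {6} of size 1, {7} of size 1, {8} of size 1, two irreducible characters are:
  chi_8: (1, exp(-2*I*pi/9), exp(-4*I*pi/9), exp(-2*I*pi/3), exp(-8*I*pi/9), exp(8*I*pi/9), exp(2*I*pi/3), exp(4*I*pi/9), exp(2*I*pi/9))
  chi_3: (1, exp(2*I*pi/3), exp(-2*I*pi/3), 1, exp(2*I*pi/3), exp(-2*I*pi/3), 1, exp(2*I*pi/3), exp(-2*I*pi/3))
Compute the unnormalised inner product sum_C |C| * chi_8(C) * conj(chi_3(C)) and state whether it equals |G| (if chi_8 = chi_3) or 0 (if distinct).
Sum = 0; so <chi_8, chi_3> = 0 (distinct irreducibles are orthogonal).

Solution. Compute term by term over conjugacy classes (|C| * chi_8(C) * conj(chi_3(C))):
  1*(1)*conj(1) + 1*(exp(-2*I*pi/9))*conj(exp(2*I*pi/3)) + 1*(exp(-4*I*pi/9))*conj(exp(-2*I*pi/3)) + 1*(exp(-2*I*pi/3))*conj(1) + 1*(exp(-8*I*pi/9))*conj(exp(2*I*pi/3)) + 1*(exp(8*I*pi/9))*conj(exp(-2*I*pi/3)) + 1*(exp(2*I*pi/3))*conj(1) + 1*(exp(4*I*pi/9))*conj(exp(2*I*pi/3)) + 1*(exp(2*I*pi/9))*conj(exp(-2*I*pi/3))
  = (1) + (exp(-8*I*pi/9)) + (exp(2*I*pi/9)) + (exp(-2*I*pi/3)) + (exp(4*I*pi/9)) + (exp(-4*I*pi/9)) + (exp(2*I*pi/3)) + (exp(-2*I*pi/9)) + (exp(8*I*pi/9))
  = 0.
(Exp terms are combined using exp(i*s)*conj(exp(i*t)) = exp(i*(s-t)), and sums of them are collapsed using the identity that for every m > 1 the m distinct m-th roots of unity sum to 0, e.g. 1 + exp(2*I*pi/3) + exp(-2*I*pi/3) = 0.)
Dividing by |G| = 9 gives 0/9 = 0, matching the row-orthogonality relation <chi_8, chi_3> = [chi_8 = chi_3].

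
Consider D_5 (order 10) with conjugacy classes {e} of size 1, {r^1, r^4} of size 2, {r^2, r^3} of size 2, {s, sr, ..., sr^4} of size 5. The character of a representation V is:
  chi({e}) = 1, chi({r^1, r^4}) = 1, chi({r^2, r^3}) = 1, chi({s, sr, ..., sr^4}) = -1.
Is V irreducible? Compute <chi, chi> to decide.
Irreducible: <chi, chi> = 1.

Solution. <chi, chi> = (1/|G|) sum_C |C| * |chi(C)|^2 = (1/10)[1*|1|^2 + 2*|1|^2 + 2*|1|^2 + 5*|-1|^2]
  = (1/10)[(1) + (2) + (2) + (5)] = 10/10 = 1.
A character is irreducible iff <chi, chi> = 1, so this representation is irreducible.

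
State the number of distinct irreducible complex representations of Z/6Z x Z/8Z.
48

Explanation: The number of irreducible complex representations of a finite group equals its number of conjugacy classes. Z/6Z x Z/8Z is abelian of order 48, so every element is its own conjugacy class: 48 classes, so Z/6Z x Z/8Z (order 48) has exactly 48 irreducible complex representations.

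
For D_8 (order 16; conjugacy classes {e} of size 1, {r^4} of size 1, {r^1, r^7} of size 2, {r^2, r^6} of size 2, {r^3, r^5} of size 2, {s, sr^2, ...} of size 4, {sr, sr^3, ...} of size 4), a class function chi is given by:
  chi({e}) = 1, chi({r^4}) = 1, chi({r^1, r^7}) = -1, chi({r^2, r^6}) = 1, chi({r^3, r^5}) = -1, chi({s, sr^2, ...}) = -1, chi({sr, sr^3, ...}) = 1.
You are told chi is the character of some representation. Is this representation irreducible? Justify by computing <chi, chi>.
Irreducible: <chi, chi> = 1.

Reasoning: <chi, chi> = (1/|G|) sum_C |C| * |chi(C)|^2 = (1/16)[1*|1|^2 + 1*|1|^2 + 2*|-1|^2 + 2*|1|^2 + 2*|-1|^2 + 4*|-1|^2 + 4*|1|^2]
  = (1/16)[(1) + (1) + (2) + (2) + (2) + (4) + (4)] = 16/16 = 1.
A character is irreducible iff <chi, chi> = 1, so this representation is irreducible.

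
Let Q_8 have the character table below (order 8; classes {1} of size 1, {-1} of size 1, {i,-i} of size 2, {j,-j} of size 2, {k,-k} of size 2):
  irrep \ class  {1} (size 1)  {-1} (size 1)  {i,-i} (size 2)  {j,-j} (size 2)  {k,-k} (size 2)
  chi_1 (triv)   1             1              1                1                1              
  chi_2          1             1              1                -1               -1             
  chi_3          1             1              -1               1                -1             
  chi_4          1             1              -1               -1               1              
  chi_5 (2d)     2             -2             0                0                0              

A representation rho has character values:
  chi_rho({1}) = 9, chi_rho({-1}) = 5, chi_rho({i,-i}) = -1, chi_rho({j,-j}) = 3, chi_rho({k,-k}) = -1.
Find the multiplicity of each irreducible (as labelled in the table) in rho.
Multiplicities: chi_1: 2, chi_2: 1, chi_3: 3, chi_4: 1, chi_5: 1.

Reasoning: Use <chi_rho, chi> = (1/|G|) sum_C |C| * chi_rho(C) * conj(chi(C)) with |G| = 8 for each irreducible chi in the table:
  <chi_rho, chi_1> = (1/8)[1*(9)*conj(1) + 1*(5)*conj(1) + 2*(-1)*conj(1) + 2*(3)*conj(1) + 2*(-1)*conj(1)]
      = (1/8)[(9) + (5) + (-2) + (6) + (-2)] = 16/8 = 2
  <chi_rho, chi_2> = (1/8)[1*(9)*conj(1) + 1*(5)*conj(1) + 2*(-1)*conj(1) + 2*(3)*conj(-1) + 2*(-1)*conj(-1)]
      = (1/8)[(9) + (5) + (-2) + (-6) + (2)] = 8/8 = 1
  <chi_rho, chi_3> = (1/8)[1*(9)*conj(1) + 1*(5)*conj(1) + 2*(-1)*conj(-1) + 2*(3)*conj(1) + 2*(-1)*conj(-1)]
      = (1/8)[(9) + (5) + (2) + (6) + (2)] = 24/8 = 3
  <chi_rho, chi_4> = (1/8)[1*(9)*conj(1) + 1*(5)*conj(1) + 2*(-1)*conj(-1) + 2*(3)*conj(-1) + 2*(-1)*conj(1)]
      = (1/8)[(9) + (5) + (2) + (-6) + (-2)] = 8/8 = 1
  <chi_rho, chi_5> = (1/8)[1*(9)*conj(2) + 1*(5)*conj(-2) + 2*(-1)*conj(0) + 2*(3)*conj(0) + 2*(-1)*conj(0)]
      = (1/8)[(18) + (-10) + (0) + (0) + (0)] = 8/8 = 1
Dimension check: dim(rho) = sum (mult * dim) = 2*1 + 1*1 + 3*1 + 1*1 + 1*2 = 9 = chi_rho(e) = 9.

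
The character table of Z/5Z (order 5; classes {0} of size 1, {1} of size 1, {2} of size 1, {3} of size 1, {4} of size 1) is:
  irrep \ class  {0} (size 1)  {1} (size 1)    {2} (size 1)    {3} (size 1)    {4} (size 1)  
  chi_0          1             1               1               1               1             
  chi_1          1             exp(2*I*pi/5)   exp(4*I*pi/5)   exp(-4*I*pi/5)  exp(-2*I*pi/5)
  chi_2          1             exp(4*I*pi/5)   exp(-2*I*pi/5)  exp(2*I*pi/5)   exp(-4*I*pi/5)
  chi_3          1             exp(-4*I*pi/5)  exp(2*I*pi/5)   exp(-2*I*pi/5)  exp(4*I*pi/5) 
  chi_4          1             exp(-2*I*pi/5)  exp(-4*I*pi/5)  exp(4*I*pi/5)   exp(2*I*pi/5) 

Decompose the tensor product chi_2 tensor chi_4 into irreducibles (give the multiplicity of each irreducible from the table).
chi_2 tensor chi_4 = chi_1 (all other irreducibles have multiplicity 0).

Derivation: The character of a tensor product is the pointwise product (chi_2 * chi_4)(C) = chi_2(C) * chi_4(C):
  {0}: (1)*(1), {1}: (exp(4*I*pi/5))*(exp(-2*I*pi/5)), {2}: (exp(-2*I*pi/5))*(exp(-4*I*pi/5)), {3}: (exp(2*I*pi/5))*(exp(4*I*pi/5)), {4}: (exp(-4*I*pi/5))*(exp(2*I*pi/5))
so (chi_2 * chi_4) takes values
  {0} -> 1, {1} -> exp(2*I*pi/5), {2} -> exp(4*I*pi/5), {3} -> exp(-4*I*pi/5), {4} -> exp(-2*I*pi/5).
Now take the inner product of this character with each irreducible chi from the table, <chi_2*chi_4, chi> = (1/5) sum_C |C| (chi_2*chi_4)(C) conj(chi(C)):
  <chi_2*chi_4, chi_0> = (1/5)[1*(1)*conj(1) + 1*(exp(2*I*pi/5))*conj(1) + 1*(exp(4*I*pi/5))*conj(1) + 1*(exp(-4*I*pi/5))*conj(1) + 1*(exp(-2*I*pi/5))*conj(1)]
      = (1/5)[(1) + (exp(2*I*pi/5)) + (exp(4*I*pi/5)) + (exp(-4*I*pi/5)) + (exp(-2*I*pi/5))] = 0/5 = 0
  <chi_2*chi_4, chi_1> = (1/5)[1*(1)*conj(1) + 1*(exp(2*I*pi/5))*conj(exp(2*I*pi/5)) + 1*(exp(4*I*pi/5))*conj(exp(4*I*pi/5)) + 1*(exp(-4*I*pi/5))*conj(exp(-4*I*pi/5)) + 1*(exp(-2*I*pi/5))*conj(exp(-2*I*pi/5))]
      = (1/5)[(1) + (1) + (1) + (1) + (1)] = 5/5 = 1
  <chi_2*chi_4, chi_2> = (1/5)[1*(1)*conj(1) + 1*(exp(2*I*pi/5))*conj(exp(4*I*pi/5)) + 1*(exp(4*I*pi/5))*conj(exp(-2*I*pi/5)) + 1*(exp(-4*I*pi/5))*conj(exp(2*I*pi/5)) + 1*(exp(-2*I*pi/5))*conj(exp(-4*I*pi/5))]
      = (1/5)[(1) + (exp(-2*I*pi/5)) + (exp(-4*I*pi/5)) + (exp(4*I*pi/5)) + (exp(2*I*pi/5))] = 0/5 = 0
  <chi_2*chi_4, chi_3> = (1/5)[1*(1)*conj(1) + 1*(exp(2*I*pi/5))*conj(exp(-4*I*pi/5)) + 1*(exp(4*I*pi/5))*conj(exp(2*I*pi/5)) + 1*(exp(-4*I*pi/5))*conj(exp(-2*I*pi/5)) + 1*(exp(-2*I*pi/5))*conj(exp(4*I*pi/5))]
      = (1/5)[(1) + (exp(-4*I*pi/5)) + (exp(2*I*pi/5)) + (exp(-2*I*pi/5)) + (exp(4*I*pi/5))] = 0/5 = 0
  <chi_2*chi_4, chi_4> = (1/5)[1*(1)*conj(1) + 1*(exp(2*I*pi/5))*conj(exp(-2*I*pi/5)) + 1*(exp(4*I*pi/5))*conj(exp(-4*I*pi/5)) + 1*(exp(-4*I*pi/5))*conj(exp(4*I*pi/5)) + 1*(exp(-2*I*pi/5))*conj(exp(2*I*pi/5))]
      = (1/5)[(1) + (exp(4*I*pi/5)) + (exp(-2*I*pi/5)) + (exp(2*I*pi/5)) + (exp(-4*I*pi/5))] = 0/5 = 0
(Exp terms are combined using exp(i*s)*conj(exp(i*t)) = exp(i*(s-t)), and sums of them are collapsed using the identity that for every m > 1 the m distinct m-th roots of unity sum to 0, e.g. 1 + exp(2*I*pi/3) + exp(-2*I*pi/3) = 0.)
Hence the multiplicities are chi_1: 1. Dimension check: dim(chi_2)*dim(chi_4) = 1*1 = 1 and sum (mult * dim) = 1*1 = 1.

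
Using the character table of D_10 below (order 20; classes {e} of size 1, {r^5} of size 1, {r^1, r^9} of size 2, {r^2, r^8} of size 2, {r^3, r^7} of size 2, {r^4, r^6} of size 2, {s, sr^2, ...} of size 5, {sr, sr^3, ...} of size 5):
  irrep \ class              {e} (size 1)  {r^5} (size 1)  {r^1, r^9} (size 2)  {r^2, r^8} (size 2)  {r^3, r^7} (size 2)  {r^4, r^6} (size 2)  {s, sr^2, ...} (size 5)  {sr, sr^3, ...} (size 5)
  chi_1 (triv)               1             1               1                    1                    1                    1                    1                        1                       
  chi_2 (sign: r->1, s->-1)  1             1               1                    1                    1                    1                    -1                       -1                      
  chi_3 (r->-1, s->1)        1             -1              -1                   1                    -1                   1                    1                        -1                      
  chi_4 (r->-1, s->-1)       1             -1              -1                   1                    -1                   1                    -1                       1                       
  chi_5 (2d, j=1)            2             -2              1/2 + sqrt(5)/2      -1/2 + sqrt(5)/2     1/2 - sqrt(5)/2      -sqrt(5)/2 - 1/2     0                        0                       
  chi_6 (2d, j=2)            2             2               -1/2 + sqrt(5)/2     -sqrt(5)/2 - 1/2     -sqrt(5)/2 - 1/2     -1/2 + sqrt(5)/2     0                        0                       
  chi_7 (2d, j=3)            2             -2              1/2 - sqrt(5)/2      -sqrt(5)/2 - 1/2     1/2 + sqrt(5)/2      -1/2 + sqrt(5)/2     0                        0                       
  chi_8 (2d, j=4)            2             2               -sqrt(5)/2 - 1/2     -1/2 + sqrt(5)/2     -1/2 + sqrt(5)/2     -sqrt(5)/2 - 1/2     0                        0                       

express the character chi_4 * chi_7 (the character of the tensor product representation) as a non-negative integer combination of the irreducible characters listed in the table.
chi_4 tensor chi_7 = chi_6 (all other irreducibles have multiplicity 0).

Proof sketch: The character of a tensor product is the pointwise product (chi_4 * chi_7)(C) = chi_4(C) * chi_7(C):
  {e}: (1)*(2), {r^5}: (-1)*(-2), {r^1, r^9}: (-1)*(1/2 - sqrt(5)/2), {r^2, r^8}: (1)*(-sqrt(5)/2 - 1/2), {r^3, r^7}: (-1)*(1/2 + sqrt(5)/2), {r^4, r^6}: (1)*(-1/2 + sqrt(5)/2), {s, sr^2, ...}: (-1)*(0), {sr, sr^3, ...}: (1)*(0)
so (chi_4 * chi_7) takes values
  {e} -> 2, {r^5} -> 2, {r^1, r^9} -> -1/2 + sqrt(5)/2, {r^2, r^8} -> -sqrt(5)/2 - 1/2, {r^3, r^7} -> -sqrt(5)/2 - 1/2, {r^4, r^6} -> -1/2 + sqrt(5)/2, {s, sr^2, ...} -> 0, {sr, sr^3, ...} -> 0.
Now take the inner product of this character with each irreducible chi from the table, <chi_4*chi_7, chi> = (1/20) sum_C |C| (chi_4*chi_7)(C) conj(chi(C)):
  <chi_4*chi_7, chi_1> = (1/20)[1*(2)*conj(1) + 1*(2)*conj(1) + 2*(-1/2 + sqrt(5)/2)*conj(1) + 2*(-sqrt(5)/2 - 1/2)*conj(1) + 2*(-sqrt(5)/2 - 1/2)*conj(1) + 2*(-1/2 + sqrt(5)/2)*conj(1) + 5*(0)*conj(1) + 5*(0)*conj(1)]
      = (1/20)[(2) + (2) + (-1 + sqrt(5)) + (-sqrt(5) - 1) + (-sqrt(5) - 1) + (-1 + sqrt(5)) + (0) + (0)] = 0/20 = 0
  <chi_4*chi_7, chi_2> = (1/20)[1*(2)*conj(1) + 1*(2)*conj(1) + 2*(-1/2 + sqrt(5)/2)*conj(1) + 2*(-sqrt(5)/2 - 1/2)*conj(1) + 2*(-sqrt(5)/2 - 1/2)*conj(1) + 2*(-1/2 + sqrt(5)/2)*conj(1) + 5*(0)*conj(-1) + 5*(0)*conj(-1)]
      = (1/20)[(2) + (2) + (-1 + sqrt(5)) + (-sqrt(5) - 1) + (-sqrt(5) - 1) + (-1 + sqrt(5)) + (0) + (0)] = 0/20 = 0
  <chi_4*chi_7, chi_3> = (1/20)[1*(2)*conj(1) + 1*(2)*conj(-1) + 2*(-1/2 + sqrt(5)/2)*conj(-1) + 2*(-sqrt(5)/2 - 1/2)*conj(1) + 2*(-sqrt(5)/2 - 1/2)*conj(-1) + 2*(-1/2 + sqrt(5)/2)*conj(1) + 5*(0)*conj(1) + 5*(0)*conj(-1)]
      = (1/20)[(2) + (-2) + (1 - sqrt(5)) + (-sqrt(5) - 1) + (1 + sqrt(5)) + (-1 + sqrt(5)) + (0) + (0)] = 0/20 = 0
  <chi_4*chi_7, chi_4> = (1/20)[1*(2)*conj(1) + 1*(2)*conj(-1) + 2*(-1/2 + sqrt(5)/2)*conj(-1) + 2*(-sqrt(5)/2 - 1/2)*conj(1) + 2*(-sqrt(5)/2 - 1/2)*conj(-1) + 2*(-1/2 + sqrt(5)/2)*conj(1) + 5*(0)*conj(-1) + 5*(0)*conj(1)]
      = (1/20)[(2) + (-2) + (1 - sqrt(5)) + (-sqrt(5) - 1) + (1 + sqrt(5)) + (-1 + sqrt(5)) + (0) + (0)] = 0/20 = 0
  <chi_4*chi_7, chi_5> = (1/20)[1*(2)*conj(2) + 1*(2)*conj(-2) + 2*(-1/2 + sqrt(5)/2)*conj(1/2 + sqrt(5)/2) + 2*(-sqrt(5)/2 - 1/2)*conj(-1/2 + sqrt(5)/2) + 2*(-sqrt(5)/2 - 1/2)*conj(1/2 - sqrt(5)/2) + 2*(-1/2 + sqrt(5)/2)*conj(-sqrt(5)/2 - 1/2) + 5*(0)*conj(0) + 5*(0)*conj(0)]
      = (1/20)[(4) + (-4) + (2) + (-2) + (2) + (-2) + (0) + (0)] = 0/20 = 0
  <chi_4*chi_7, chi_6> = (1/20)[1*(2)*conj(2) + 1*(2)*conj(2) + 2*(-1/2 + sqrt(5)/2)*conj(-1/2 + sqrt(5)/2) + 2*(-sqrt(5)/2 - 1/2)*conj(-sqrt(5)/2 - 1/2) + 2*(-sqrt(5)/2 - 1/2)*conj(-sqrt(5)/2 - 1/2) + 2*(-1/2 + sqrt(5)/2)*conj(-1/2 + sqrt(5)/2) + 5*(0)*conj(0) + 5*(0)*conj(0)]
      = (1/20)[(4) + (4) + (3 - sqrt(5)) + (sqrt(5) + 3) + (sqrt(5) + 3) + (3 - sqrt(5)) + (0) + (0)] = 20/20 = 1
  <chi_4*chi_7, chi_7> = (1/20)[1*(2)*conj(2) + 1*(2)*conj(-2) + 2*(-1/2 + sqrt(5)/2)*conj(1/2 - sqrt(5)/2) + 2*(-sqrt(5)/2 - 1/2)*conj(-sqrt(5)/2 - 1/2) + 2*(-sqrt(5)/2 - 1/2)*conj(1/2 + sqrt(5)/2) + 2*(-1/2 + sqrt(5)/2)*conj(-1/2 + sqrt(5)/2) + 5*(0)*conj(0) + 5*(0)*conj(0)]
      = (1/20)[(4) + (-4) + (-3 + sqrt(5)) + (sqrt(5) + 3) + (-3 - sqrt(5)) + (3 - sqrt(5)) + (0) + (0)] = 0/20 = 0
  <chi_4*chi_7, chi_8> = (1/20)[1*(2)*conj(2) + 1*(2)*conj(2) + 2*(-1/2 + sqrt(5)/2)*conj(-sqrt(5)/2 - 1/2) + 2*(-sqrt(5)/2 - 1/2)*conj(-1/2 + sqrt(5)/2) + 2*(-sqrt(5)/2 - 1/2)*conj(-1/2 + sqrt(5)/2) + 2*(-1/2 + sqrt(5)/2)*conj(-sqrt(5)/2 - 1/2) + 5*(0)*conj(0) + 5*(0)*conj(0)]
      = (1/20)[(4) + (4) + (-2) + (-2) + (-2) + (-2) + (0) + (0)] = 0/20 = 0
Hence the multiplicities are chi_6: 1. Dimension check: dim(chi_4)*dim(chi_7) = 1*2 = 2 and sum (mult * dim) = 1*2 = 2.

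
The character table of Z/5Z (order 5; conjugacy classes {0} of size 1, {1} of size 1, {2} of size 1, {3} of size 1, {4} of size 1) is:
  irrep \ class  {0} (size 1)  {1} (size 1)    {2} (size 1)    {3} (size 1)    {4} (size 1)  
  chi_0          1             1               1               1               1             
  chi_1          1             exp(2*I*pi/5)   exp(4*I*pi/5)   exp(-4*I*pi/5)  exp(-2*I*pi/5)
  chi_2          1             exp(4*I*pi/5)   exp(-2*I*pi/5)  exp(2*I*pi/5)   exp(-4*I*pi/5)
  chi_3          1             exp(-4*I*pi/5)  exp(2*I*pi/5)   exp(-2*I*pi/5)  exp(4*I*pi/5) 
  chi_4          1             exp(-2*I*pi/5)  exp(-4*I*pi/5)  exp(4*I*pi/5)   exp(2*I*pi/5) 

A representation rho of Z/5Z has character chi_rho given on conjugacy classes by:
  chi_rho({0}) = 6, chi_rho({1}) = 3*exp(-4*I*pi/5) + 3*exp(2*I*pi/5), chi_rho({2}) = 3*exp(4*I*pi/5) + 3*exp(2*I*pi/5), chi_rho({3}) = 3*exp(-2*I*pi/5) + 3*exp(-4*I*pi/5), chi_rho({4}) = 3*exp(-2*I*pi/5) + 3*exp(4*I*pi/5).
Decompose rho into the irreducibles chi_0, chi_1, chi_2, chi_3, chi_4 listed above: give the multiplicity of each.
Multiplicities: chi_0: 0, chi_1: 3, chi_2: 0, chi_3: 3, chi_4: 0.

Solution. Use <chi_rho, chi> = (1/|G|) sum_C |C| * chi_rho(C) * conj(chi(C)) with |G| = 5 for each irreducible chi in the table:
  <chi_rho, chi_0> = (1/5)[1*(6)*conj(1) + 1*(3*exp(-4*I*pi/5) + 3*exp(2*I*pi/5))*conj(1) + 1*(3*exp(4*I*pi/5) + 3*exp(2*I*pi/5))*conj(1) + 1*(3*exp(-2*I*pi/5) + 3*exp(-4*I*pi/5))*conj(1) + 1*(3*exp(-2*I*pi/5) + 3*exp(4*I*pi/5))*conj(1)]
      = (1/5)[(6) + (3*exp(-4*I*pi/5) + 3*exp(2*I*pi/5)) + (3*exp(4*I*pi/5) + 3*exp(2*I*pi/5)) + (3*exp(-2*I*pi/5) + 3*exp(-4*I*pi/5)) + (3*exp(-2*I*pi/5) + 3*exp(4*I*pi/5))] = 0/5 = 0
  <chi_rho, chi_1> = (1/5)[1*(6)*conj(1) + 1*(3*exp(-4*I*pi/5) + 3*exp(2*I*pi/5))*conj(exp(2*I*pi/5)) + 1*(3*exp(4*I*pi/5) + 3*exp(2*I*pi/5))*conj(exp(4*I*pi/5)) + 1*(3*exp(-2*I*pi/5) + 3*exp(-4*I*pi/5))*conj(exp(-4*I*pi/5)) + 1*(3*exp(-2*I*pi/5) + 3*exp(4*I*pi/5))*conj(exp(-2*I*pi/5))]
      = (1/5)[(6) + (3 + 3*exp(4*I*pi/5)) + (3 + 3*exp(-2*I*pi/5)) + (3 + 3*exp(2*I*pi/5)) + (3 + 3*exp(-4*I*pi/5))] = 15/5 = 3
  <chi_rho, chi_2> = (1/5)[1*(6)*conj(1) + 1*(3*exp(-4*I*pi/5) + 3*exp(2*I*pi/5))*conj(exp(4*I*pi/5)) + 1*(3*exp(4*I*pi/5) + 3*exp(2*I*pi/5))*conj(exp(-2*I*pi/5)) + 1*(3*exp(-2*I*pi/5) + 3*exp(-4*I*pi/5))*conj(exp(2*I*pi/5)) + 1*(3*exp(-2*I*pi/5) + 3*exp(4*I*pi/5))*conj(exp(-4*I*pi/5))]
      = (1/5)[(6) + (3*exp(-2*I*pi/5) + 3*exp(2*I*pi/5)) + (3*exp(-4*I*pi/5) + 3*exp(4*I*pi/5)) + (3*exp(-4*I*pi/5) + 3*exp(4*I*pi/5)) + (3*exp(-2*I*pi/5) + 3*exp(2*I*pi/5))] = 0/5 = 0
  <chi_rho, chi_3> = (1/5)[1*(6)*conj(1) + 1*(3*exp(-4*I*pi/5) + 3*exp(2*I*pi/5))*conj(exp(-4*I*pi/5)) + 1*(3*exp(4*I*pi/5) + 3*exp(2*I*pi/5))*conj(exp(2*I*pi/5)) + 1*(3*exp(-2*I*pi/5) + 3*exp(-4*I*pi/5))*conj(exp(-2*I*pi/5)) + 1*(3*exp(-2*I*pi/5) + 3*exp(4*I*pi/5))*conj(exp(4*I*pi/5))]
      = (1/5)[(6) + (3 + 3*exp(-4*I*pi/5)) + (3 + 3*exp(2*I*pi/5)) + (3 + 3*exp(-2*I*pi/5)) + (3 + 3*exp(4*I*pi/5))] = 15/5 = 3
  <chi_rho, chi_4> = (1/5)[1*(6)*conj(1) + 1*(3*exp(-4*I*pi/5) + 3*exp(2*I*pi/5))*conj(exp(-2*I*pi/5)) + 1*(3*exp(4*I*pi/5) + 3*exp(2*I*pi/5))*conj(exp(-4*I*pi/5)) + 1*(3*exp(-2*I*pi/5) + 3*exp(-4*I*pi/5))*conj(exp(4*I*pi/5)) + 1*(3*exp(-2*I*pi/5) + 3*exp(4*I*pi/5))*conj(exp(2*I*pi/5))]
      = (1/5)[(6) + (3*exp(-2*I*pi/5) + 3*exp(4*I*pi/5)) + (3*exp(-2*I*pi/5) + 3*exp(-4*I*pi/5)) + (3*exp(4*I*pi/5) + 3*exp(2*I*pi/5)) + (3*exp(-4*I*pi/5) + 3*exp(2*I*pi/5))] = 0/5 = 0
(Exp terms are combined using exp(i*s)*conj(exp(i*t)) = exp(i*(s-t)), and sums of them are collapsed using the identity that for every m > 1 the m distinct m-th roots of unity sum to 0, e.g. 1 + exp(2*I*pi/3) + exp(-2*I*pi/3) = 0.)
Dimension check: dim(rho) = sum (mult * dim) = 0*1 + 3*1 + 0*1 + 3*1 + 0*1 = 6 = chi_rho(e) = 6.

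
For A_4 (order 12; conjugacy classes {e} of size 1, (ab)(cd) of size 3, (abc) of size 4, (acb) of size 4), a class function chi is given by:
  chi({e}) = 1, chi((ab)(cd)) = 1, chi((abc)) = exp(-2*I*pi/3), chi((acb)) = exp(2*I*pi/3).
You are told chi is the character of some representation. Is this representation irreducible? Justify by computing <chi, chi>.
Irreducible: <chi, chi> = 1.

<chi, chi> = (1/|G|) sum_C |C| * |chi(C)|^2 = (1/12)[1*|1|^2 + 3*|1|^2 + 4*|exp(-2*I*pi/3)|^2 + 4*|exp(2*I*pi/3)|^2]
  = (1/12)[(1) + (3) + (4) + (4)] = 12/12 = 1.
(Exp terms are combined using exp(i*s)*conj(exp(i*t)) = exp(i*(s-t)), and sums of them are collapsed using the identity that for every m > 1 the m distinct m-th roots of unity sum to 0, e.g. 1 + exp(2*I*pi/3) + exp(-2*I*pi/3) = 0.)
A character is irreducible iff <chi, chi> = 1, so this representation is irreducible.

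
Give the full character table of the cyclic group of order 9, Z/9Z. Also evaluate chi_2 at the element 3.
Character table of Z/9Z (irreps indexed chi_0,...,chi_8 with chi_k(m) = zeta_9^(k*m), zeta_9 = exp(2*pi*i/9)):
  irrep \ class  {0} (size 1)  {1} (size 1)    {2} (size 1)    {3} (size 1)    {4} (size 1)    {5} (size 1)    {6} (size 1)    {7} (size 1)    {8} (size 1)  
  chi_0          1             1               1               1               1               1               1               1               1             
  chi_1          1             exp(2*I*pi/9)   exp(4*I*pi/9)   exp(2*I*pi/3)   exp(8*I*pi/9)   exp(-8*I*pi/9)  exp(-2*I*pi/3)  exp(-4*I*pi/9)  exp(-2*I*pi/9)
  chi_2          1             exp(4*I*pi/9)   exp(8*I*pi/9)   exp(-2*I*pi/3)  exp(-2*I*pi/9)  exp(2*I*pi/9)   exp(2*I*pi/3)   exp(-8*I*pi/9)  exp(-4*I*pi/9)
  chi_3          1             exp(2*I*pi/3)   exp(-2*I*pi/3)  1               exp(2*I*pi/3)   exp(-2*I*pi/3)  1               exp(2*I*pi/3)   exp(-2*I*pi/3)
  chi_4          1             exp(8*I*pi/9)   exp(-2*I*pi/9)  exp(2*I*pi/3)   exp(-4*I*pi/9)  exp(4*I*pi/9)   exp(-2*I*pi/3)  exp(2*I*pi/9)   exp(-8*I*pi/9)
  chi_5          1             exp(-8*I*pi/9)  exp(2*I*pi/9)   exp(-2*I*pi/3)  exp(4*I*pi/9)   exp(-4*I*pi/9)  exp(2*I*pi/3)   exp(-2*I*pi/9)  exp(8*I*pi/9) 
  chi_6          1             exp(-2*I*pi/3)  exp(2*I*pi/3)   1               exp(-2*I*pi/3)  exp(2*I*pi/3)   1               exp(-2*I*pi/3)  exp(2*I*pi/3) 
  chi_7          1             exp(-4*I*pi/9)  exp(-8*I*pi/9)  exp(2*I*pi/3)   exp(2*I*pi/9)   exp(-2*I*pi/9)  exp(-2*I*pi/3)  exp(8*I*pi/9)   exp(4*I*pi/9) 
  chi_8          1             exp(-2*I*pi/9)  exp(-4*I*pi/9)  exp(-2*I*pi/3)  exp(-8*I*pi/9)  exp(8*I*pi/9)   exp(2*I*pi/3)   exp(4*I*pi/9)   exp(2*I*pi/9) 

Spot check: chi_2(3) = zeta_9^(2*3) = zeta_9^6 = exp(-2*I*pi/3).

Proof sketch: Z/9Z is abelian, so all 9 irreducible complex representations are 1-dimensional. They are given by chi_k(m) = zeta_9^(k*m) for k = 0,...,8. Row orthogonality: sum_m chi_k(m) conj(chi_l(m)) = 9 * [k = l].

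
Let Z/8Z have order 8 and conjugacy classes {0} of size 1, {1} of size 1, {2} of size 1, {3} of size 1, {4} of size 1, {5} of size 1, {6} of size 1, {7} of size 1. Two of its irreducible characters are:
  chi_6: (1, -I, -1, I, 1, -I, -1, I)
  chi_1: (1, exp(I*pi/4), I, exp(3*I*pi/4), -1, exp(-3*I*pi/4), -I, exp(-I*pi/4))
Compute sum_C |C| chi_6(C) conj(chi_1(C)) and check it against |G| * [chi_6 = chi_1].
Sum = 0; so <chi_6, chi_1> = 0 (distinct irreducibles are orthogonal).

Compute term by term over conjugacy classes (|C| * chi_6(C) * conj(chi_1(C))):
  1*(1)*conj(1) + 1*(-I)*conj(exp(I*pi/4)) + 1*(-1)*conj(I) + 1*(I)*conj(exp(3*I*pi/4)) + 1*(1)*conj(-1) + 1*(-I)*conj(exp(-3*I*pi/4)) + 1*(-1)*conj(-I) + 1*(I)*conj(exp(-I*pi/4))
  = (1) + (-exp(I*pi/4)) + (I) + (exp(-I*pi/4)) + (-1) + (-exp(-3*I*pi/4)) + (-I) + (exp(3*I*pi/4))
  = 0.
(Exp terms are combined using exp(i*s)*conj(exp(i*t)) = exp(i*(s-t)), and sums of them are collapsed using the identity that for every m > 1 the m distinct m-th roots of unity sum to 0, e.g. 1 + exp(2*I*pi/3) + exp(-2*I*pi/3) = 0.)
Dividing by |G| = 8 gives 0/8 = 0, matching the row-orthogonality relation <chi_6, chi_1> = [chi_6 = chi_1].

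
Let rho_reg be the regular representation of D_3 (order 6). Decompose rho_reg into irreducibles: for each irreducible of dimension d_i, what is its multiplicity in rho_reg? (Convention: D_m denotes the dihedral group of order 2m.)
Each irreducible V_i of dimension d_i appears with multiplicity d_i, i.e. rho_reg = (direct sum over all irreducibles V_i) d_i V_i. The irreducible dimensions for D_3 are 1, 1, 2: 2 irreducibles of dimension 1, each with multiplicity 1; 1 irreducible of dimension 2, with multiplicity 2. Total dimension 2*1*1 + 1*2*2 = 6 = |G|.

Working: General theorem: in the regular representation of a finite group G, each irreducible appears with multiplicity equal to its dimension. Check: dim(rho_reg) = sum d_i^2 = 1 + 1 + 4 = 6 = |G|.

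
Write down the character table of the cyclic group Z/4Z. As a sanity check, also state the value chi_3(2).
Character table of Z/4Z (irreps indexed chi_0,...,chi_3 with chi_k(m) = zeta_4^(k*m), zeta_4 = exp(2*pi*i/4)):
  irrep \ class  {0} (size 1)  {1} (size 1)  {2} (size 1)  {3} (size 1)
  chi_0          1             1             1             1           
  chi_1          1             I             -1            -I          
  chi_2          1             -1            1             -1          
  chi_3          1             -I            -1            I           

Spot check: chi_3(2) = zeta_4^(3*2) = zeta_4^6 = -1.

Solution. Z/4Z is abelian, so all 4 irreducible complex representations are 1-dimensional. They are given by chi_k(m) = zeta_4^(k*m) for k = 0,...,3. Row orthogonality: sum_m chi_k(m) conj(chi_l(m)) = 4 * [k = l].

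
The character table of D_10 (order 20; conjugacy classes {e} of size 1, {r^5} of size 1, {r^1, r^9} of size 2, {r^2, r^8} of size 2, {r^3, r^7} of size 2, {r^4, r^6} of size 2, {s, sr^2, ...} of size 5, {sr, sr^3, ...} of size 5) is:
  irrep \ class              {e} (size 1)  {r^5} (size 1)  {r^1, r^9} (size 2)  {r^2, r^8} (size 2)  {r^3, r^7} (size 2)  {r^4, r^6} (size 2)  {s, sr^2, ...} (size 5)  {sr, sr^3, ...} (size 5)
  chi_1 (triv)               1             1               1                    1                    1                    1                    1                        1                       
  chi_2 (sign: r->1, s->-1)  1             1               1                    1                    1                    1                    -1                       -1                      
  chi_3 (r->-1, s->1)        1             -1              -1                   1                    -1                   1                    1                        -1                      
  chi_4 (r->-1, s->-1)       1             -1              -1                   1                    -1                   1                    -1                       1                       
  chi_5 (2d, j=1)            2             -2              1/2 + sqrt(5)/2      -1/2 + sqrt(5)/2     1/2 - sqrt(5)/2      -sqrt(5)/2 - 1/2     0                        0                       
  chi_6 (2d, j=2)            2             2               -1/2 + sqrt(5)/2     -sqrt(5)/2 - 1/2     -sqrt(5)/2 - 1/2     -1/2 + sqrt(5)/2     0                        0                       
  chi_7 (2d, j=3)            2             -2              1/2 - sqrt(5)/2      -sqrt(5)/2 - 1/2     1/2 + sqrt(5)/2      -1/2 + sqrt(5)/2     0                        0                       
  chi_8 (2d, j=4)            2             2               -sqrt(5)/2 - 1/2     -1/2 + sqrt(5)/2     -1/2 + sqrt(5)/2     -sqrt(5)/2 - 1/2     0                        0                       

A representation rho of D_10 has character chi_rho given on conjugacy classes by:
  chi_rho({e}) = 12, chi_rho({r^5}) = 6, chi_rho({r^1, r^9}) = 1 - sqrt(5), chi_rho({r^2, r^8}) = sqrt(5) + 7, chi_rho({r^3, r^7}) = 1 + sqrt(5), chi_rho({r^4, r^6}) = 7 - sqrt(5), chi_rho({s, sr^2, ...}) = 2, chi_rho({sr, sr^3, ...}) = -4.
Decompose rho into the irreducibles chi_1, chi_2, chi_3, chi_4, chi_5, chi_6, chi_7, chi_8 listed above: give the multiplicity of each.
Multiplicities: chi_1: 2, chi_2: 3, chi_3: 3, chi_4: 0, chi_5: 0, chi_6: 0, chi_7: 0, chi_8: 2.

Explanation: Use <chi_rho, chi> = (1/|G|) sum_C |C| * chi_rho(C) * conj(chi(C)) with |G| = 20 for each irreducible chi in the table:
  <chi_rho, chi_1> = (1/20)[1*(12)*conj(1) + 1*(6)*conj(1) + 2*(1 - sqrt(5))*conj(1) + 2*(sqrt(5) + 7)*conj(1) + 2*(1 + sqrt(5))*conj(1) + 2*(7 - sqrt(5))*conj(1) + 5*(2)*conj(1) + 5*(-4)*conj(1)]
      = (1/20)[(12) + (6) + (2 - 2*sqrt(5)) + (2*sqrt(5) + 14) + (2 + 2*sqrt(5)) + (14 - 2*sqrt(5)) + (10) + (-20)] = 40/20 = 2
  <chi_rho, chi_2> = (1/20)[1*(12)*conj(1) + 1*(6)*conj(1) + 2*(1 - sqrt(5))*conj(1) + 2*(sqrt(5) + 7)*conj(1) + 2*(1 + sqrt(5))*conj(1) + 2*(7 - sqrt(5))*conj(1) + 5*(2)*conj(-1) + 5*(-4)*conj(-1)]
      = (1/20)[(12) + (6) + (2 - 2*sqrt(5)) + (2*sqrt(5) + 14) + (2 + 2*sqrt(5)) + (14 - 2*sqrt(5)) + (-10) + (20)] = 60/20 = 3
  <chi_rho, chi_3> = (1/20)[1*(12)*conj(1) + 1*(6)*conj(-1) + 2*(1 - sqrt(5))*conj(-1) + 2*(sqrt(5) + 7)*conj(1) + 2*(1 + sqrt(5))*conj(-1) + 2*(7 - sqrt(5))*conj(1) + 5*(2)*conj(1) + 5*(-4)*conj(-1)]
      = (1/20)[(12) + (-6) + (-2 + 2*sqrt(5)) + (2*sqrt(5) + 14) + (-2*sqrt(5) - 2) + (14 - 2*sqrt(5)) + (10) + (20)] = 60/20 = 3
  <chi_rho, chi_4> = (1/20)[1*(12)*conj(1) + 1*(6)*conj(-1) + 2*(1 - sqrt(5))*conj(-1) + 2*(sqrt(5) + 7)*conj(1) + 2*(1 + sqrt(5))*conj(-1) + 2*(7 - sqrt(5))*conj(1) + 5*(2)*conj(-1) + 5*(-4)*conj(1)]
      = (1/20)[(12) + (-6) + (-2 + 2*sqrt(5)) + (2*sqrt(5) + 14) + (-2*sqrt(5) - 2) + (14 - 2*sqrt(5)) + (-10) + (-20)] = 0/20 = 0
  <chi_rho, chi_5> = (1/20)[1*(12)*conj(2) + 1*(6)*conj(-2) + 2*(1 - sqrt(5))*conj(1/2 + sqrt(5)/2) + 2*(sqrt(5) + 7)*conj(-1/2 + sqrt(5)/2) + 2*(1 + sqrt(5))*conj(1/2 - sqrt(5)/2) + 2*(7 - sqrt(5))*conj(-sqrt(5)/2 - 1/2) + 5*(2)*conj(0) + 5*(-4)*conj(0)]
      = (1/20)[(24) + (-12) + (-4) + (-2 + 6*sqrt(5)) + (-4) + (-6*sqrt(5) - 2) + (0) + (0)] = 0/20 = 0
  <chi_rho, chi_6> = (1/20)[1*(12)*conj(2) + 1*(6)*conj(2) + 2*(1 - sqrt(5))*conj(-1/2 + sqrt(5)/2) + 2*(sqrt(5) + 7)*conj(-sqrt(5)/2 - 1/2) + 2*(1 + sqrt(5))*conj(-sqrt(5)/2 - 1/2) + 2*(7 - sqrt(5))*conj(-1/2 + sqrt(5)/2) + 5*(2)*conj(0) + 5*(-4)*conj(0)]
      = (1/20)[(24) + (12) + (-6 + 2*sqrt(5)) + (-8*sqrt(5) - 12) + (-6 - 2*sqrt(5)) + (-12 + 8*sqrt(5)) + (0) + (0)] = 0/20 = 0
  <chi_rho, chi_7> = (1/20)[1*(12)*conj(2) + 1*(6)*conj(-2) + 2*(1 - sqrt(5))*conj(1/2 - sqrt(5)/2) + 2*(sqrt(5) + 7)*conj(-sqrt(5)/2 - 1/2) + 2*(1 + sqrt(5))*conj(1/2 + sqrt(5)/2) + 2*(7 - sqrt(5))*conj(-1/2 + sqrt(5)/2) + 5*(2)*conj(0) + 5*(-4)*conj(0)]
      = (1/20)[(24) + (-12) + (6 - 2*sqrt(5)) + (-8*sqrt(5) - 12) + (2*sqrt(5) + 6) + (-12 + 8*sqrt(5)) + (0) + (0)] = 0/20 = 0
  <chi_rho, chi_8> = (1/20)[1*(12)*conj(2) + 1*(6)*conj(2) + 2*(1 - sqrt(5))*conj(-sqrt(5)/2 - 1/2) + 2*(sqrt(5) + 7)*conj(-1/2 + sqrt(5)/2) + 2*(1 + sqrt(5))*conj(-1/2 + sqrt(5)/2) + 2*(7 - sqrt(5))*conj(-sqrt(5)/2 - 1/2) + 5*(2)*conj(0) + 5*(-4)*conj(0)]
      = (1/20)[(24) + (12) + (4) + (-2 + 6*sqrt(5)) + (4) + (-6*sqrt(5) - 2) + (0) + (0)] = 40/20 = 2
Dimension check: dim(rho) = sum (mult * dim) = 2*1 + 3*1 + 3*1 + 0*1 + 0*2 + 0*2 + 0*2 + 2*2 = 12 = chi_rho(e) = 12.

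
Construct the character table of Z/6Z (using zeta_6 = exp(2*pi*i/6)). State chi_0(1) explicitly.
Character table of Z/6Z (irreps indexed chi_0,...,chi_5 with chi_k(m) = zeta_6^(k*m), zeta_6 = exp(2*pi*i/6)):
  irrep \ class  {0} (size 1)  {1} (size 1)    {2} (size 1)    {3} (size 1)  {4} (size 1)    {5} (size 1)  
  chi_0          1             1               1               1             1               1             
  chi_1          1             exp(I*pi/3)     exp(2*I*pi/3)   -1            exp(-2*I*pi/3)  exp(-I*pi/3)  
  chi_2          1             exp(2*I*pi/3)   exp(-2*I*pi/3)  1             exp(2*I*pi/3)   exp(-2*I*pi/3)
  chi_3          1             -1              1               -1            1               -1            
  chi_4          1             exp(-2*I*pi/3)  exp(2*I*pi/3)   1             exp(-2*I*pi/3)  exp(2*I*pi/3) 
  chi_5          1             exp(-I*pi/3)    exp(-2*I*pi/3)  -1            exp(2*I*pi/3)   exp(I*pi/3)   

Spot check: chi_0(1) = zeta_6^(0*1) = zeta_6^0 = 1.

Details: Z/6Z is abelian, so all 6 irreducible complex representations are 1-dimensional. They are given by chi_k(m) = zeta_6^(k*m) for k = 0,...,5. Row orthogonality: sum_m chi_k(m) conj(chi_l(m)) = 6 * [k = l].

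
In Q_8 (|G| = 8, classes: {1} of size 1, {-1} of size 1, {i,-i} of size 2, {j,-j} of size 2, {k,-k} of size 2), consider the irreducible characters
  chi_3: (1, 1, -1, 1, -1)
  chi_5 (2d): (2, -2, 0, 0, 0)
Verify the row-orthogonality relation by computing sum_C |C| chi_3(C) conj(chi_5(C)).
Sum = 0; so <chi_3, chi_5> = 0 (distinct irreducibles are orthogonal).

Compute term by term over conjugacy classes (|C| * chi_3(C) * conj(chi_5(C))):
  1*(1)*conj(2) + 1*(1)*conj(-2) + 2*(-1)*conj(0) + 2*(1)*conj(0) + 2*(-1)*conj(0)
  = (2) + (-2) + (0) + (0) + (0)
  = 0.
Dividing by |G| = 8 gives 0/8 = 0, matching the row-orthogonality relation <chi_3, chi_5> = [chi_3 = chi_5].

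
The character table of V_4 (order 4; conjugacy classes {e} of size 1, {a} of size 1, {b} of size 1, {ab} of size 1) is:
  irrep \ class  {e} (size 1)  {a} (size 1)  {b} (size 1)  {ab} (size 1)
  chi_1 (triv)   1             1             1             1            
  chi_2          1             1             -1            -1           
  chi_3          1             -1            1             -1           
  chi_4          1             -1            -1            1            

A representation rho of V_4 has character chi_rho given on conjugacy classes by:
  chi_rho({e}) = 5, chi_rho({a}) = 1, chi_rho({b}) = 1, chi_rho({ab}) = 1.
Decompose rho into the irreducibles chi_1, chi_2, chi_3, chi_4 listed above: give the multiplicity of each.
Multiplicities: chi_1: 2, chi_2: 1, chi_3: 1, chi_4: 1.

Justification: Use <chi_rho, chi> = (1/|G|) sum_C |C| * chi_rho(C) * conj(chi(C)) with |G| = 4 for each irreducible chi in the table:
  <chi_rho, chi_1> = (1/4)[1*(5)*conj(1) + 1*(1)*conj(1) + 1*(1)*conj(1) + 1*(1)*conj(1)]
      = (1/4)[(5) + (1) + (1) + (1)] = 8/4 = 2
  <chi_rho, chi_2> = (1/4)[1*(5)*conj(1) + 1*(1)*conj(1) + 1*(1)*conj(-1) + 1*(1)*conj(-1)]
      = (1/4)[(5) + (1) + (-1) + (-1)] = 4/4 = 1
  <chi_rho, chi_3> = (1/4)[1*(5)*conj(1) + 1*(1)*conj(-1) + 1*(1)*conj(1) + 1*(1)*conj(-1)]
      = (1/4)[(5) + (-1) + (1) + (-1)] = 4/4 = 1
  <chi_rho, chi_4> = (1/4)[1*(5)*conj(1) + 1*(1)*conj(-1) + 1*(1)*conj(-1) + 1*(1)*conj(1)]
      = (1/4)[(5) + (-1) + (-1) + (1)] = 4/4 = 1
Dimension check: dim(rho) = sum (mult * dim) = 2*1 + 1*1 + 1*1 + 1*1 = 5 = chi_rho(e) = 5.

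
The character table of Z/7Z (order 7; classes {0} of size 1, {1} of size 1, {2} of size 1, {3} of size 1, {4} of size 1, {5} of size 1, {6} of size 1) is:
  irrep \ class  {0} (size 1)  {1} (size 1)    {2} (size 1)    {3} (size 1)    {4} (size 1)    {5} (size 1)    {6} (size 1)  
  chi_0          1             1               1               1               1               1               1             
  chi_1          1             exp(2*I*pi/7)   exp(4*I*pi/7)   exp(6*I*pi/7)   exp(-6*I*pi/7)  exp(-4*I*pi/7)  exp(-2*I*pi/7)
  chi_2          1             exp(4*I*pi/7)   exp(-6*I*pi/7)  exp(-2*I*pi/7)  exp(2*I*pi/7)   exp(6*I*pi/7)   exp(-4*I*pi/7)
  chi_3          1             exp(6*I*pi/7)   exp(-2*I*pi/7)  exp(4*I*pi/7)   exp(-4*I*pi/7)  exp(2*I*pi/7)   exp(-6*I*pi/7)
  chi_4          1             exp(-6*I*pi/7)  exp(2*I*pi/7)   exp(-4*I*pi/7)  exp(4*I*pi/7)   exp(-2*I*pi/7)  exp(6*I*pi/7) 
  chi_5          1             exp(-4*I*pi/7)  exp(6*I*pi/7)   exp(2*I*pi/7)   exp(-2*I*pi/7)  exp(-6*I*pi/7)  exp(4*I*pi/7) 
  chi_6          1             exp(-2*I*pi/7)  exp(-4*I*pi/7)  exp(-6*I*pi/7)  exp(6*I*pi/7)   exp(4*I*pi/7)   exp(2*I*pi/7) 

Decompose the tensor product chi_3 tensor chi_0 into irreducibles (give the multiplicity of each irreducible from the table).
chi_3 tensor chi_0 = chi_3 (all other irreducibles have multiplicity 0).

Explanation: The character of a tensor product is the pointwise product (chi_3 * chi_0)(C) = chi_3(C) * chi_0(C):
  {0}: (1)*(1), {1}: (exp(6*I*pi/7))*(1), {2}: (exp(-2*I*pi/7))*(1), {3}: (exp(4*I*pi/7))*(1), {4}: (exp(-4*I*pi/7))*(1), {5}: (exp(2*I*pi/7))*(1), {6}: (exp(-6*I*pi/7))*(1)
so (chi_3 * chi_0) takes values
  {0} -> 1, {1} -> exp(6*I*pi/7), {2} -> exp(-2*I*pi/7), {3} -> exp(4*I*pi/7), {4} -> exp(-4*I*pi/7), {5} -> exp(2*I*pi/7), {6} -> exp(-6*I*pi/7).
Now take the inner product of this character with each irreducible chi from the table, <chi_3*chi_0, chi> = (1/7) sum_C |C| (chi_3*chi_0)(C) conj(chi(C)):
  <chi_3*chi_0, chi_0> = (1/7)[1*(1)*conj(1) + 1*(exp(6*I*pi/7))*conj(1) + 1*(exp(-2*I*pi/7))*conj(1) + 1*(exp(4*I*pi/7))*conj(1) + 1*(exp(-4*I*pi/7))*conj(1) + 1*(exp(2*I*pi/7))*conj(1) + 1*(exp(-6*I*pi/7))*conj(1)]
      = (1/7)[(1) + (exp(6*I*pi/7)) + (exp(-2*I*pi/7)) + (exp(4*I*pi/7)) + (exp(-4*I*pi/7)) + (exp(2*I*pi/7)) + (exp(-6*I*pi/7))] = 0/7 = 0
  <chi_3*chi_0, chi_1> = (1/7)[1*(1)*conj(1) + 1*(exp(6*I*pi/7))*conj(exp(2*I*pi/7)) + 1*(exp(-2*I*pi/7))*conj(exp(4*I*pi/7)) + 1*(exp(4*I*pi/7))*conj(exp(6*I*pi/7)) + 1*(exp(-4*I*pi/7))*conj(exp(-6*I*pi/7)) + 1*(exp(2*I*pi/7))*conj(exp(-4*I*pi/7)) + 1*(exp(-6*I*pi/7))*conj(exp(-2*I*pi/7))]
      = (1/7)[(1) + (exp(4*I*pi/7)) + (exp(-6*I*pi/7)) + (exp(-2*I*pi/7)) + (exp(2*I*pi/7)) + (exp(6*I*pi/7)) + (exp(-4*I*pi/7))] = 0/7 = 0
  <chi_3*chi_0, chi_2> = (1/7)[1*(1)*conj(1) + 1*(exp(6*I*pi/7))*conj(exp(4*I*pi/7)) + 1*(exp(-2*I*pi/7))*conj(exp(-6*I*pi/7)) + 1*(exp(4*I*pi/7))*conj(exp(-2*I*pi/7)) + 1*(exp(-4*I*pi/7))*conj(exp(2*I*pi/7)) + 1*(exp(2*I*pi/7))*conj(exp(6*I*pi/7)) + 1*(exp(-6*I*pi/7))*conj(exp(-4*I*pi/7))]
      = (1/7)[(1) + (exp(2*I*pi/7)) + (exp(4*I*pi/7)) + (exp(6*I*pi/7)) + (exp(-6*I*pi/7)) + (exp(-4*I*pi/7)) + (exp(-2*I*pi/7))] = 0/7 = 0
  <chi_3*chi_0, chi_3> = (1/7)[1*(1)*conj(1) + 1*(exp(6*I*pi/7))*conj(exp(6*I*pi/7)) + 1*(exp(-2*I*pi/7))*conj(exp(-2*I*pi/7)) + 1*(exp(4*I*pi/7))*conj(exp(4*I*pi/7)) + 1*(exp(-4*I*pi/7))*conj(exp(-4*I*pi/7)) + 1*(exp(2*I*pi/7))*conj(exp(2*I*pi/7)) + 1*(exp(-6*I*pi/7))*conj(exp(-6*I*pi/7))]
      = (1/7)[(1) + (1) + (1) + (1) + (1) + (1) + (1)] = 7/7 = 1
  <chi_3*chi_0, chi_4> = (1/7)[1*(1)*conj(1) + 1*(exp(6*I*pi/7))*conj(exp(-6*I*pi/7)) + 1*(exp(-2*I*pi/7))*conj(exp(2*I*pi/7)) + 1*(exp(4*I*pi/7))*conj(exp(-4*I*pi/7)) + 1*(exp(-4*I*pi/7))*conj(exp(4*I*pi/7)) + 1*(exp(2*I*pi/7))*conj(exp(-2*I*pi/7)) + 1*(exp(-6*I*pi/7))*conj(exp(6*I*pi/7))]
      = (1/7)[(1) + (exp(-2*I*pi/7)) + (exp(-4*I*pi/7)) + (exp(-6*I*pi/7)) + (exp(6*I*pi/7)) + (exp(4*I*pi/7)) + (exp(2*I*pi/7))] = 0/7 = 0
  <chi_3*chi_0, chi_5> = (1/7)[1*(1)*conj(1) + 1*(exp(6*I*pi/7))*conj(exp(-4*I*pi/7)) + 1*(exp(-2*I*pi/7))*conj(exp(6*I*pi/7)) + 1*(exp(4*I*pi/7))*conj(exp(2*I*pi/7)) + 1*(exp(-4*I*pi/7))*conj(exp(-2*I*pi/7)) + 1*(exp(2*I*pi/7))*conj(exp(-6*I*pi/7)) + 1*(exp(-6*I*pi/7))*conj(exp(4*I*pi/7))]
      = (1/7)[(1) + (exp(-4*I*pi/7)) + (exp(6*I*pi/7)) + (exp(2*I*pi/7)) + (exp(-2*I*pi/7)) + (exp(-6*I*pi/7)) + (exp(4*I*pi/7))] = 0/7 = 0
  <chi_3*chi_0, chi_6> = (1/7)[1*(1)*conj(1) + 1*(exp(6*I*pi/7))*conj(exp(-2*I*pi/7)) + 1*(exp(-2*I*pi/7))*conj(exp(-4*I*pi/7)) + 1*(exp(4*I*pi/7))*conj(exp(-6*I*pi/7)) + 1*(exp(-4*I*pi/7))*conj(exp(6*I*pi/7)) + 1*(exp(2*I*pi/7))*conj(exp(4*I*pi/7)) + 1*(exp(-6*I*pi/7))*conj(exp(2*I*pi/7))]
      = (1/7)[(1) + (exp(-6*I*pi/7)) + (exp(2*I*pi/7)) + (exp(-4*I*pi/7)) + (exp(4*I*pi/7)) + (exp(-2*I*pi/7)) + (exp(6*I*pi/7))] = 0/7 = 0
(Exp terms are combined using exp(i*s)*conj(exp(i*t)) = exp(i*(s-t)), and sums of them are collapsed using the identity that for every m > 1 the m distinct m-th roots of unity sum to 0, e.g. 1 + exp(2*I*pi/3) + exp(-2*I*pi/3) = 0.)
Hence the multiplicities are chi_3: 1. Dimension check: dim(chi_3)*dim(chi_0) = 1*1 = 1 and sum (mult * dim) = 1*1 = 1.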